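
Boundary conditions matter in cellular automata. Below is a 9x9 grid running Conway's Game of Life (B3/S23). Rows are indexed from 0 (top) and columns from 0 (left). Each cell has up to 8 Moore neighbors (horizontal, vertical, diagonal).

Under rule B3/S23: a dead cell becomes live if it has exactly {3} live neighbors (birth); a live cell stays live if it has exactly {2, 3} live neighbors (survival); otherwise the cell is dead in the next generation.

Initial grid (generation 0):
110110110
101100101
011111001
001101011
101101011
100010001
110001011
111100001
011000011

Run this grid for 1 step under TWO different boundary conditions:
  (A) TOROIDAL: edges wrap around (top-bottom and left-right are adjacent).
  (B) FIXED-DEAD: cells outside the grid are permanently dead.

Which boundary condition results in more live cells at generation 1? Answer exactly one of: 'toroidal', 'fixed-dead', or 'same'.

Under TOROIDAL boundary, generation 1:
000011100
000000100
000001000
000001000
001001000
001111000
000110010
000100100
000010100
Population = 19

Under FIXED-DEAD boundary, generation 1:
110111110
100000101
000001001
000001000
001001000
101111000
000110011
000100100
100100011
Population = 30

Comparison: toroidal=19, fixed-dead=30 -> fixed-dead

Answer: fixed-dead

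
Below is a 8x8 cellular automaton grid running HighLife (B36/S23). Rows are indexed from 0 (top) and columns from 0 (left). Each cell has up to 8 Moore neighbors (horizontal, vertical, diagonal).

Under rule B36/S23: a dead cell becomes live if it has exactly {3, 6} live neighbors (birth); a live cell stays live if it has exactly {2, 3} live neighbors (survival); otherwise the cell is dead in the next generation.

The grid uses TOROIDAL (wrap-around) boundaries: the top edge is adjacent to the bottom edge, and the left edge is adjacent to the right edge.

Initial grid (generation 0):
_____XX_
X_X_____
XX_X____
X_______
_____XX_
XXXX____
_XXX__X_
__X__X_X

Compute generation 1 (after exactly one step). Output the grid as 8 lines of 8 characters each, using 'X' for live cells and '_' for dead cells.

Simulating step by step:
Generation 0 (given above): 21 live cells
Generation 1: 31 live cells
(generation 1 grid is the final answer)

Answer: _X___XXX
X_X____X
X_X____X
XX_____X
X_X____X
X__XXXXX
____X_XX
_XXXXX_X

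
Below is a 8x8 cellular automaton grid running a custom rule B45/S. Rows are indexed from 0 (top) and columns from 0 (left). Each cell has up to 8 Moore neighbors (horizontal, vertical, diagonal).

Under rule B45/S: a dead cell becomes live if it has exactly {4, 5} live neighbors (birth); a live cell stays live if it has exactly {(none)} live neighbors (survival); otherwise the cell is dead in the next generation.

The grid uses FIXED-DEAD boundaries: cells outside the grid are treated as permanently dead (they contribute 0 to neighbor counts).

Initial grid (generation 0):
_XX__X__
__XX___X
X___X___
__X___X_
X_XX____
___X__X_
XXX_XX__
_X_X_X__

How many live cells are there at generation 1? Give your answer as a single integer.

Answer: 10

Derivation:
Simulating step by step:
Generation 0 (given above): 23 live cells
Generation 1: 10 live cells
________
_X______
___X____
_X_X____
________
_XX_X___
___X____
__X_X___
Population at generation 1: 10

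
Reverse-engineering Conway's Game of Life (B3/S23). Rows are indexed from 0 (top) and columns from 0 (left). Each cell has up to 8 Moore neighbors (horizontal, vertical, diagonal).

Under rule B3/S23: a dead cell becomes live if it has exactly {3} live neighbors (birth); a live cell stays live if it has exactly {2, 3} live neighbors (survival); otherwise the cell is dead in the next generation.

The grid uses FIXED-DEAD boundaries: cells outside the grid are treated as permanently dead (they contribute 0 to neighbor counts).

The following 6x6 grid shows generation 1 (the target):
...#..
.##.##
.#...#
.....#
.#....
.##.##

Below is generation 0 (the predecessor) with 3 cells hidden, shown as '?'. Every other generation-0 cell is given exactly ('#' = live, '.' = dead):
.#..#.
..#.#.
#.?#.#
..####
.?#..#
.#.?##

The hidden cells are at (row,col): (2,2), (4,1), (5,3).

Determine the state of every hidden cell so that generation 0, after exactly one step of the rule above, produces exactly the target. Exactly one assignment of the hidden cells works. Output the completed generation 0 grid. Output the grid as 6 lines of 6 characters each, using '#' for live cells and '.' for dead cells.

Answer: .#..#.
..#.#.
#..#.#
..####
.##..#
.#..##

Derivation:
Hidden generation-0 cells (in order): (2,2), (4,1), (5,3).
A hidden cell only influences target cells in its own 3x3 neighborhood. Try each of the 2^3 = 8 assignments, step the completed generation 0 forward once under B3/S23, and compare with the target:
  (2,2)=. (4,1)=. (5,3)=. -> step gives (3,1)='#' but target has '.' -> reject
  (2,2)=. (4,1)=. (5,3)=# -> step gives (3,1)='#' but target has '.' -> reject
  (2,2)=. (4,1)=# (5,3)=. -> step reproduces the target at every cell -> ACCEPT
  (2,2)=. (4,1)=# (5,3)=# -> step gives (5,2)='.' but target has '#' -> reject
  (2,2)=# (4,1)=. (5,3)=. -> step gives (1,1)='.' but target has '#' -> reject
  (2,2)=# (4,1)=. (5,3)=# -> step gives (1,1)='.' but target has '#' -> reject
  (2,2)=# (4,1)=# (5,3)=. -> step gives (1,1)='.' but target has '#' -> reject
  (2,2)=# (4,1)=# (5,3)=# -> step gives (1,1)='.' but target has '#' -> reject
Unique solution: (2,2)=dead, (4,1)=live, (5,3)=dead.
Check: live-neighbor counts of every cell in the completed generation 0:
112312
232433
034563
244453
234564
223222
Applying B3/S23 to generation 0 with these counts gives:
...#..
.##.##
.#...#
.....#
.#....
.##.##
which matches the target exactly.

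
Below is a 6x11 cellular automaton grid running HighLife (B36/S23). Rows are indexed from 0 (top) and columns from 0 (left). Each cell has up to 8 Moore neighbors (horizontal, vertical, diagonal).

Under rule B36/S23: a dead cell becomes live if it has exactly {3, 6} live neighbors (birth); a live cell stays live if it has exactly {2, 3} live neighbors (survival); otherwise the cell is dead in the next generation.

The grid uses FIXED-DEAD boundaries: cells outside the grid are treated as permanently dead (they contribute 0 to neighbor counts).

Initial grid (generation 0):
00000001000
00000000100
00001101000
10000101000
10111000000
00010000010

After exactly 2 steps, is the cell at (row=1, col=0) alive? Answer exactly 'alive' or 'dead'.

Answer: dead

Derivation:
Simulating step by step:
Generation 0 (given above): 14 live cells
Generation 1: 16 live cells
00000000000
00000011100
00001101100
01000100000
01111000000
00111000000
Generation 2: 14 live cells
00000001000
00000110100
00001100100
01000110000
01000100000
01001000000

Cell (1,0) at generation 2: 0 -> dead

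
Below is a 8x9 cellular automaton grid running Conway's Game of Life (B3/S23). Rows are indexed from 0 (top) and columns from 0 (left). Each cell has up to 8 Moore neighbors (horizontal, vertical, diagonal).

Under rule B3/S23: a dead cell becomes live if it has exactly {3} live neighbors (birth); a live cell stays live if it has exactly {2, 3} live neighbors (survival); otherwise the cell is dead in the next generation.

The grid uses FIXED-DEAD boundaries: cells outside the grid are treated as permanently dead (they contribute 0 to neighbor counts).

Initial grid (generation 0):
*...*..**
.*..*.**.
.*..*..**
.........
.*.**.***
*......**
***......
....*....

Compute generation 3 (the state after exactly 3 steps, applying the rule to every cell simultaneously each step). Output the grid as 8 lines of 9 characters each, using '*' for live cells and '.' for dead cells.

Answer: ....***..
....*.*..
...**....
..**.....
.***.....
*........
..*......
*.*......

Derivation:
Simulating step by step:
Generation 0 (given above): 25 live cells
Generation 1: 27 live cells
.....****
**.**.*..
.....****
..*****..
......*.*
*..*..*.*
**.......
.*.......
Generation 2: 18 live cells
....****.
....*....
.*.......
...**...*
..*...*..
**.......
***......
**.......
Generation 3: 16 live cells
(generation 3 grid is the final answer)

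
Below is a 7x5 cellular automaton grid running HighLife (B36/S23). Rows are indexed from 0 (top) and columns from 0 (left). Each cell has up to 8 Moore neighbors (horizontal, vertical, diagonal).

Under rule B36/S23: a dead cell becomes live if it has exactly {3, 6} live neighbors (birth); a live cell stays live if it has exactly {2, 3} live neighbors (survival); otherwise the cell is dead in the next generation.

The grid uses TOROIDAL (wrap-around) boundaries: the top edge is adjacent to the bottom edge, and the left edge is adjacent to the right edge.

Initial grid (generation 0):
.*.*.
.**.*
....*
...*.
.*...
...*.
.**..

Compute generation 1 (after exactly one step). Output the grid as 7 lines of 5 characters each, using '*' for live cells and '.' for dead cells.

Answer: ..**.
.**.*
*.*.*
.....
..*..
.*...
.*.*.

Derivation:
Simulating step by step:
Generation 0 (given above): 11 live cells
Generation 1: 12 live cells
(generation 1 grid is the final answer)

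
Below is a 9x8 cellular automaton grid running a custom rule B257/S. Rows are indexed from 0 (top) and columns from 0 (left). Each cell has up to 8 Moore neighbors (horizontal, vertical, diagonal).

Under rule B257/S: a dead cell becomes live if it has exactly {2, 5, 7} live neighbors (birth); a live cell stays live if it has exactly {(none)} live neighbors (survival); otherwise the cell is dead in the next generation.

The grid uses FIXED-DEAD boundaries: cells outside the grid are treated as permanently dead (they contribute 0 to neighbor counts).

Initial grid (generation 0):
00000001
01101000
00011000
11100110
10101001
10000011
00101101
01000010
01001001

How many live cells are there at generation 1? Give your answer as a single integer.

Simulating step by step:
Generation 0 (given above): 27 live cells
Generation 1: 19 live cells
01110000
00000100
01100010
00010001
00000010
00100000
10010010
10000000
10100110
Population at generation 1: 19

Answer: 19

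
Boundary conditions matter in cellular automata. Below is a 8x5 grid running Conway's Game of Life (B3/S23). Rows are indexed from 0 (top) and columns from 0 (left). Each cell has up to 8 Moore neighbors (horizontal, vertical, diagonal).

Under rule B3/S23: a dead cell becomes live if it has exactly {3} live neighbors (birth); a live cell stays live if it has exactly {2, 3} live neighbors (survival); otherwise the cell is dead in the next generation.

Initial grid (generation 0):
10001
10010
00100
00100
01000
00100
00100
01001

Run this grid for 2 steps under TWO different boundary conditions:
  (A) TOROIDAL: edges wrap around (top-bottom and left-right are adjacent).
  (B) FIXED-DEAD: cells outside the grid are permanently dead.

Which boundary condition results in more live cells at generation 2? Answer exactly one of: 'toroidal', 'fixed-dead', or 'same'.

Under TOROIDAL boundary, generation 2:
01010
10010
00011
10000
10010
10000
00001
01001
Population = 13

Under FIXED-DEAD boundary, generation 2:
00000
01010
10010
10000
10010
10000
01010
00100
Population = 11

Comparison: toroidal=13, fixed-dead=11 -> toroidal

Answer: toroidal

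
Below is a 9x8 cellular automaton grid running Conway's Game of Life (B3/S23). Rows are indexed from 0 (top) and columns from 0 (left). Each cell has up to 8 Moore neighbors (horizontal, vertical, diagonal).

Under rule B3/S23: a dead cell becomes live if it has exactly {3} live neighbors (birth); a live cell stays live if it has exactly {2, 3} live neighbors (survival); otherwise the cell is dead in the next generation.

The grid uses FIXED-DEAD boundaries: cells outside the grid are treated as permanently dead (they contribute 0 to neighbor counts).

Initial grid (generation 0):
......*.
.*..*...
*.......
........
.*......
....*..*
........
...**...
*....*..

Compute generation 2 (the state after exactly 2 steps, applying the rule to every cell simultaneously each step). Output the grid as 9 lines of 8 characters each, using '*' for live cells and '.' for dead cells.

Simulating step by step:
Generation 0 (given above): 11 live cells
Generation 1: 4 live cells
........
........
........
........
........
........
...**...
....*...
....*...
Generation 2: 4 live cells
(generation 2 grid is the final answer)

Answer: ........
........
........
........
........
........
...**...
....**..
........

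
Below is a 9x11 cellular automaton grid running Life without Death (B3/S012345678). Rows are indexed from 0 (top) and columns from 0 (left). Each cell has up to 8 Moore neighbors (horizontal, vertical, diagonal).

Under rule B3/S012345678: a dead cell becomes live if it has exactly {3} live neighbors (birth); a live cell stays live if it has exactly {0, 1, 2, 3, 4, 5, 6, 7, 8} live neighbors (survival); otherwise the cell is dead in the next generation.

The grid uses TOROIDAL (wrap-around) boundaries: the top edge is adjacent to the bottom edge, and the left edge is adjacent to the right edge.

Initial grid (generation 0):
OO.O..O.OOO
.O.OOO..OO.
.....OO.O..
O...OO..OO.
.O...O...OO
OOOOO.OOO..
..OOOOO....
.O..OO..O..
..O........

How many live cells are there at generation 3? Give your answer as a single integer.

Answer: 65

Derivation:
Simulating step by step:
Generation 0 (given above): 43 live cells
Generation 1: 59 live cells
OO.O.OOOOOO
.O.OOO..OO.
...O.OO.O.O
O...OO.OOO.
.O...O...OO
OOOOO.OOOOO
O.OOOOO.O..
.O..OOO.O..
..OOOO.OO.O
Generation 2: 62 live cells
OO.O.OOOOOO
.O.OOO..OO.
O.OO.OO.O.O
O...OO.OOO.
.O...O...OO
OOOOO.OOOOO
O.OOOOO.O..
OO..OOO.O..
..OOOO.OO.O
Generation 3: 65 live cells
OO.O.OOOOOO
.O.OOO..OO.
O.OO.OO.O.O
O.OOOO.OOO.
.O...O...OO
OOOOO.OOOOO
O.OOOOO.O..
OO..OOO.O.O
..OOOO.OO.O
Population at generation 3: 65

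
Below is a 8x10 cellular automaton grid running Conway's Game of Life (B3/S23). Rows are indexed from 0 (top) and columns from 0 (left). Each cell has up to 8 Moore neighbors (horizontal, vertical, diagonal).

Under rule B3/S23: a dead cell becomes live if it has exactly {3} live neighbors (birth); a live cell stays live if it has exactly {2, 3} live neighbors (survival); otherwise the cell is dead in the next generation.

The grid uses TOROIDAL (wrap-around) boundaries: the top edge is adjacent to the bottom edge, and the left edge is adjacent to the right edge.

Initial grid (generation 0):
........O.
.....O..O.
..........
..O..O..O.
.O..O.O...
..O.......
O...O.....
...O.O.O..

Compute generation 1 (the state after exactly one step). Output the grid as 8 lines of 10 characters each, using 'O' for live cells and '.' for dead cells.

Answer: ....O.OOO.
..........
..........
.....O....
.OOO.O....
.O.O.O....
...OO.....
....O.....

Derivation:
Simulating step by step:
Generation 0 (given above): 15 live cells
Generation 1: 15 live cells
(generation 1 grid is the final answer)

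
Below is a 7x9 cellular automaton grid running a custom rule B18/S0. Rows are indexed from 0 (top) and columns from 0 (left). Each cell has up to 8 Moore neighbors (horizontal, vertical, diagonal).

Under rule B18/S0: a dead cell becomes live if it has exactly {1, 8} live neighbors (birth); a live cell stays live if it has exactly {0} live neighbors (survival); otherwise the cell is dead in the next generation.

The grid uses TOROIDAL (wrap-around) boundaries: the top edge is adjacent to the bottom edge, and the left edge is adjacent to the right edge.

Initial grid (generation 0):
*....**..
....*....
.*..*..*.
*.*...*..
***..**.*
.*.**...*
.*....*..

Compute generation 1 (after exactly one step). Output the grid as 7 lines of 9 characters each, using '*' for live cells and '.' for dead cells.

Answer: ..**....*
..*......
.........
.........
.........
.........
.........

Derivation:
Simulating step by step:
Generation 0 (given above): 22 live cells
Generation 1: 4 live cells
(generation 1 grid is the final answer)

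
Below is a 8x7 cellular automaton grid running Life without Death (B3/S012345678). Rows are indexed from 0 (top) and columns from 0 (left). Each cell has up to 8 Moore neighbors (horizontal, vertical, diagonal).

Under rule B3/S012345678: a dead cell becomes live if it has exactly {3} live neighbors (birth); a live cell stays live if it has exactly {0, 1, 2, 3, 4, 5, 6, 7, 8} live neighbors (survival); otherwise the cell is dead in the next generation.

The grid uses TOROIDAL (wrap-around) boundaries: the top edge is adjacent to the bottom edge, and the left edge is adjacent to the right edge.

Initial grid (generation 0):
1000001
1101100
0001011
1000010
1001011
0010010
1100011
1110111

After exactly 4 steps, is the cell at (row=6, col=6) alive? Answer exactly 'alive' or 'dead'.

Simulating step by step:
Generation 0 (given above): 27 live cells
Generation 1: 32 live cells
1000001
1111100
0111011
1000010
1101011
0010010
1101011
1110111
Generation 2: 36 live cells
1000001
1111100
0111011
1001010
1111011
0011010
1101011
1111111
Generation 3: 36 live cells
1000001
1111100
0111011
1001010
1111011
0011010
1101011
1111111
Generation 4: 36 live cells
1000001
1111100
0111011
1001010
1111011
0011010
1101011
1111111

Cell (6,6) at generation 4: 1 -> alive

Answer: alive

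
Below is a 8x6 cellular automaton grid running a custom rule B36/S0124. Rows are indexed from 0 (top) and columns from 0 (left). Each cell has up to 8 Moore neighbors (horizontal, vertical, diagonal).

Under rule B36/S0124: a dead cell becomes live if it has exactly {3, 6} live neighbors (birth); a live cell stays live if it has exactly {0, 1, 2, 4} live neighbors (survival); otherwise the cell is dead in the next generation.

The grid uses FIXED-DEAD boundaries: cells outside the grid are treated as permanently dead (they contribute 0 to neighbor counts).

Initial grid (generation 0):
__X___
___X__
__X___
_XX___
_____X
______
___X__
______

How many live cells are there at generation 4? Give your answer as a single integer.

Simulating step by step:
Generation 0 (given above): 7 live cells
Generation 1: 9 live cells
__X___
__XX__
_X_X__
_XX___
_____X
______
___X__
______
Generation 2: 8 live cells
__XX__
_XX___
__X___
_X____
_____X
______
___X__
______
Generation 3: 6 live cells
_X_X__
__X___
______
_X____
_____X
______
___X__
______
Generation 4: 7 live cells
_XXX__
__X___
______
_X____
_____X
______
___X__
______
Population at generation 4: 7

Answer: 7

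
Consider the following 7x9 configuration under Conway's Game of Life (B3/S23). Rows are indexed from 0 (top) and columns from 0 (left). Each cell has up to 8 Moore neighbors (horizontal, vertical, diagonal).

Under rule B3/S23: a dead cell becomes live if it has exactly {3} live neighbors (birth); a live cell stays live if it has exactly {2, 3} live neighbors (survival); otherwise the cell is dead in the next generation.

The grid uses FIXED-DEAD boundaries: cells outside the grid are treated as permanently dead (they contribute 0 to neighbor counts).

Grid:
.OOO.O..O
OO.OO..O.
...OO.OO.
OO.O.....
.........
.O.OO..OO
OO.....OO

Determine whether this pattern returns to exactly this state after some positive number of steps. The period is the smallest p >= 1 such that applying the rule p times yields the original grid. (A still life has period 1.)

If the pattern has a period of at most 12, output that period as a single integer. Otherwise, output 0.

Answer: 0

Derivation:
Simulating and comparing each generation to the original:
Gen 0 (original, given above): 26 live cells
Gen 1: 27 live cells, differs from original
Gen 2: 27 live cells, differs from original
Gen 3: 17 live cells, differs from original
Gen 4: 17 live cells, differs from original
Gen 5: 10 live cells, differs from original
Gen 6: 9 live cells, differs from original
Gen 7: 8 live cells, differs from original
Gen 8: 9 live cells, differs from original
Gen 9: 7 live cells, differs from original
Gen 10: 7 live cells, differs from original
Gen 11: 7 live cells, differs from original
Gen 12: 7 live cells, differs from original
No period found within 12 steps.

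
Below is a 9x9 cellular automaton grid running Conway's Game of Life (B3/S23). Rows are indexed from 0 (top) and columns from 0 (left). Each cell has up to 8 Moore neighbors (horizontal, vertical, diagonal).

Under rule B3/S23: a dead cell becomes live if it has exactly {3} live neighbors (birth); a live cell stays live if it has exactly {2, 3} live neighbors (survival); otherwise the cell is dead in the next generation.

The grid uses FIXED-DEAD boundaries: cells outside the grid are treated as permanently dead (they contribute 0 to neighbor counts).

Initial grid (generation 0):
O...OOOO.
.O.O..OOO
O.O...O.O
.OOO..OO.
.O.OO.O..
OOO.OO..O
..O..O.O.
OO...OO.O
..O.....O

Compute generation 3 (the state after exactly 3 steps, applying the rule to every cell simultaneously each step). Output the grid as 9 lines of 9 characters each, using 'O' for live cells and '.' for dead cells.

Answer: O...O....
O....O.OO
O.OO.....
........O
.....O...
.....O..O
..OO..O.O
.O.O..O.O
.OO...OO.

Derivation:
Simulating step by step:
Generation 0 (given above): 39 live cells
Generation 1: 29 live cells
....OO..O
OOOOO...O
O....O..O
O...O.O..
......O..
O......O.
..OO...OO
.OO..OO.O
.O.....O.
Generation 2: 33 live cells
.OO.OO...
OOOO...OO
O.O..O.O.
......OO.
.....OOO.
......OOO
..OO....O
.O.O..O.O
.OO...OO.
Generation 3: 25 live cells
(generation 3 grid is the final answer)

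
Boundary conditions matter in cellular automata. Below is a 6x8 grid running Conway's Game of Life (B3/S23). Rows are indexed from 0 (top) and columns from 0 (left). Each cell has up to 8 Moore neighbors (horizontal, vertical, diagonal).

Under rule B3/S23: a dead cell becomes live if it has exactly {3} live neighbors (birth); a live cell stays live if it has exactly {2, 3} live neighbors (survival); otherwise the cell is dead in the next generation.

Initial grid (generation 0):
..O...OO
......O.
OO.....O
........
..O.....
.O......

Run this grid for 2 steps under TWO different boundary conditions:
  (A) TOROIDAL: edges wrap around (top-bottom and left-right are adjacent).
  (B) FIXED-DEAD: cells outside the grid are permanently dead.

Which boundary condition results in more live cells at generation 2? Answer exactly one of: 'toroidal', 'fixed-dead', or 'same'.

Answer: toroidal

Derivation:
Under TOROIDAL boundary, generation 2:
OOO...OO
......O.
.......O
OO.....O
O.O.....
........
Population = 12

Under FIXED-DEAD boundary, generation 2:
......OO
......OO
........
........
........
........
Population = 4

Comparison: toroidal=12, fixed-dead=4 -> toroidal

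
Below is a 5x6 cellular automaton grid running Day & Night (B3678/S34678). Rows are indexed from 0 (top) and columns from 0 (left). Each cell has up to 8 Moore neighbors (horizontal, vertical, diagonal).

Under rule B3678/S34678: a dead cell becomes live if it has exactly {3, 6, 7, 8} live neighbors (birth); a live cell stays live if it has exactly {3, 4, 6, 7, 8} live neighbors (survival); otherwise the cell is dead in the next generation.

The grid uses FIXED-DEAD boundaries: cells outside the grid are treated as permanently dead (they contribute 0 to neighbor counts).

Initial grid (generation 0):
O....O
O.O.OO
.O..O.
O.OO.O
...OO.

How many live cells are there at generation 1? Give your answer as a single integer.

Simulating step by step:
Generation 0 (given above): 14 live cells
Generation 1: 14 live cells
.O..O.
...OOO
OO..O.
.OOO..
..OOO.
Population at generation 1: 14

Answer: 14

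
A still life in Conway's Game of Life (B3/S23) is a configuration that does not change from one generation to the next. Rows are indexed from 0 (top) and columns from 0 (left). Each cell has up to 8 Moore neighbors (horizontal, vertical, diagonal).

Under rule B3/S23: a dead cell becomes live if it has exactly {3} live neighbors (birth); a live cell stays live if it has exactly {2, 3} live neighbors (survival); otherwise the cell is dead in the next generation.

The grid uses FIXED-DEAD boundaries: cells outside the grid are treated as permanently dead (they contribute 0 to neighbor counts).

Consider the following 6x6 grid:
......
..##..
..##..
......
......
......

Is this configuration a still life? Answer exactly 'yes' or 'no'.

Answer: yes

Derivation:
Compute generation 1 and compare to generation 0 (given above):
Generation 1:
......
..##..
..##..
......
......
......
The grids are IDENTICAL -> still life.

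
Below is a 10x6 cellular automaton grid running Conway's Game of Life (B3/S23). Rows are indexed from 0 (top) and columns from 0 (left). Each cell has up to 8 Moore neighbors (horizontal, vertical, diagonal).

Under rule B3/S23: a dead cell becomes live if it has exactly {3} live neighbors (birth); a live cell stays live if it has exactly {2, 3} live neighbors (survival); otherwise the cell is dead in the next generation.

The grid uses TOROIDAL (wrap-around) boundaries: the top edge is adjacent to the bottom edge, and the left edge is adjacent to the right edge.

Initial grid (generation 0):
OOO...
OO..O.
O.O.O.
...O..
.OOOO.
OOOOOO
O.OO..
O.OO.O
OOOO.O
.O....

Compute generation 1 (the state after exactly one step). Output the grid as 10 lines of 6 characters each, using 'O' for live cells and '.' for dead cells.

Answer: ..O..O
......
O.O.O.
.....O
......
......
......
......
...O.O
...O.O

Derivation:
Simulating step by step:
Generation 0 (given above): 33 live cells
Generation 1: 10 live cells
(generation 1 grid is the final answer)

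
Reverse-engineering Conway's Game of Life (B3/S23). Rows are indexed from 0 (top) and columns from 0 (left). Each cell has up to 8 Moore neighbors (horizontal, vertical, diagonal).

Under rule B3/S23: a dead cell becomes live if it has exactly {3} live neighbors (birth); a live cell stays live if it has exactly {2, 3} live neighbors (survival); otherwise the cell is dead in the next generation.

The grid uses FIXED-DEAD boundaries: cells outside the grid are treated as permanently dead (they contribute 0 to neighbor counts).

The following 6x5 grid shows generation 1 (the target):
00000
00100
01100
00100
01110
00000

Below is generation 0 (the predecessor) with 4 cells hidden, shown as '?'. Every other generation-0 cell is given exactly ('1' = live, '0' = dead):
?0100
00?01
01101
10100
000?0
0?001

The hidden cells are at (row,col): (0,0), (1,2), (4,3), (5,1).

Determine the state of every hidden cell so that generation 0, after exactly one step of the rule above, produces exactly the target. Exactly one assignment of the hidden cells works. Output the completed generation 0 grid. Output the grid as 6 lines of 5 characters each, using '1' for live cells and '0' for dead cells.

Answer: 10100
00001
01101
10100
00010
01001

Derivation:
Hidden generation-0 cells (in order): (0,0), (1,2), (4,3), (5,1).
A hidden cell only influences target cells in its own 3x3 neighborhood. Try each of the 2^4 = 16 assignments, step the completed generation 0 forward once under B3/S23, and compare with the target:
  (0,0)=0 (1,2)=0 (4,3)=0 (5,1)=0 -> step gives (1,1)='1' but target has '0' -> reject
  (0,0)=0 (1,2)=0 (4,3)=0 (5,1)=1 -> step gives (1,1)='1' but target has '0' -> reject
  (0,0)=0 (1,2)=0 (4,3)=1 (5,1)=0 -> step gives (1,1)='1' but target has '0' -> reject
  (0,0)=0 (1,2)=0 (4,3)=1 (5,1)=1 -> step gives (1,1)='1' but target has '0' -> reject
  (0,0)=0 (1,2)=1 (4,3)=0 (5,1)=0 -> step gives (0,3)='1' but target has '0' -> reject
  (0,0)=0 (1,2)=1 (4,3)=0 (5,1)=1 -> step gives (0,3)='1' but target has '0' -> reject
  (0,0)=0 (1,2)=1 (4,3)=1 (5,1)=0 -> step gives (0,3)='1' but target has '0' -> reject
  (0,0)=0 (1,2)=1 (4,3)=1 (5,1)=1 -> step gives (0,3)='1' but target has '0' -> reject
  (0,0)=1 (1,2)=0 (4,3)=0 (5,1)=0 -> step gives (3,3)='1' but target has '0' -> reject
  (0,0)=1 (1,2)=0 (4,3)=0 (5,1)=1 -> step gives (3,3)='1' but target has '0' -> reject
  (0,0)=1 (1,2)=0 (4,3)=1 (5,1)=0 -> step gives (4,1)='0' but target has '1' -> reject
  (0,0)=1 (1,2)=0 (4,3)=1 (5,1)=1 -> step reproduces the target at every cell -> ACCEPT
  (0,0)=1 (1,2)=1 (4,3)=0 (5,1)=0 -> step gives (0,1)='1' but target has '0' -> reject
  (0,0)=1 (1,2)=1 (4,3)=0 (5,1)=1 -> step gives (0,1)='1' but target has '0' -> reject
  (0,0)=1 (1,2)=1 (4,3)=1 (5,1)=0 -> step gives (0,1)='1' but target has '0' -> reject
  (0,0)=1 (1,2)=1 (4,3)=1 (5,1)=1 -> step gives (0,1)='1' but target has '0' -> reject
Unique solution: (0,0)=live, (1,2)=dead, (4,3)=live, (5,1)=live.
Check: live-neighbor counts of every cell in the completed generation 0:
02021
24341
23241
14342
23322
10221
Applying B3/S23 to generation 0 with these counts gives:
00000
00100
01100
00100
01110
00000
which matches the target exactly.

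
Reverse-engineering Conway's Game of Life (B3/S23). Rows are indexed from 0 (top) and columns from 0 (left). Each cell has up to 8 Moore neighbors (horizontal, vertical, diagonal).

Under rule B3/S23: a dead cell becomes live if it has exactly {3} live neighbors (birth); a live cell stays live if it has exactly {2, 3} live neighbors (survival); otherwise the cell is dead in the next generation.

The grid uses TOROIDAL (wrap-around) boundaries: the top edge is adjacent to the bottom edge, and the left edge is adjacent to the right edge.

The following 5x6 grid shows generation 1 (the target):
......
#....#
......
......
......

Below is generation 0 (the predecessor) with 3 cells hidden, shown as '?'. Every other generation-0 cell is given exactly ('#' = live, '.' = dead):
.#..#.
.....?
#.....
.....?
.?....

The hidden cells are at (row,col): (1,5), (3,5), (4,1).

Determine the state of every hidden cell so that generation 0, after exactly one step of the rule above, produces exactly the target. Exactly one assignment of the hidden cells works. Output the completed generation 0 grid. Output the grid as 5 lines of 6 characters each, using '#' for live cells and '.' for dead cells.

Hidden generation-0 cells (in order): (1,5), (3,5), (4,1).
A hidden cell only influences target cells in its own 3x3 neighborhood. Try each of the 2^3 = 8 assignments, step the completed generation 0 forward once under B3/S23, and compare with the target:
  (1,5)=. (3,5)=. (4,1)=. -> step gives (1,0)='.' but target has '#' -> reject
  (1,5)=. (3,5)=. (4,1)=# -> step gives (1,0)='.' but target has '#' -> reject
  (1,5)=. (3,5)=# (4,1)=. -> step gives (1,0)='.' but target has '#' -> reject
  (1,5)=. (3,5)=# (4,1)=# -> step gives (1,0)='.' but target has '#' -> reject
  (1,5)=# (3,5)=. (4,1)=. -> step reproduces the target at every cell -> ACCEPT
  (1,5)=# (3,5)=. (4,1)=# -> step gives (0,0)='#' but target has '.' -> reject
  (1,5)=# (3,5)=# (4,1)=. -> step gives (2,0)='#' but target has '.' -> reject
  (1,5)=# (3,5)=# (4,1)=# -> step gives (0,0)='#' but target has '.' -> reject
Unique solution: (1,5)=live, (3,5)=dead, (4,1)=dead.
Check: live-neighbor counts of every cell in the completed generation 0:
201112
321122
110012
110001
111111
Applying B3/S23 to generation 0 with these counts gives:
......
#....#
......
......
......
which matches the target exactly.

Answer: .#..#.
.....#
#.....
......
......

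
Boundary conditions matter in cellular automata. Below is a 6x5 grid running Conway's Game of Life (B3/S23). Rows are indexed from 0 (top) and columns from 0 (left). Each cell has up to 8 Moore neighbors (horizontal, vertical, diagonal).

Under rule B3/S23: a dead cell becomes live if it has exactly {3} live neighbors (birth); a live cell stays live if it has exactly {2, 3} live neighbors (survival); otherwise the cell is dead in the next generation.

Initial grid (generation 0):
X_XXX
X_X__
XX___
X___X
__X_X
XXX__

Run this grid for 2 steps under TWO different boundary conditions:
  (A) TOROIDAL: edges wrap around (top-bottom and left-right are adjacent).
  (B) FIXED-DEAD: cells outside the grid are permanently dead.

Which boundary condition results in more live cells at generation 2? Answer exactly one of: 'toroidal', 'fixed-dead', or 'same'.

Answer: fixed-dead

Derivation:
Under TOROIDAL boundary, generation 2:
_____
_____
___X_
___XX
____X
_____
Population = 4

Under FIXED-DEAD boundary, generation 2:
_XXX_
__XX_
X____
X____
X____
_XXX_
Population = 11

Comparison: toroidal=4, fixed-dead=11 -> fixed-dead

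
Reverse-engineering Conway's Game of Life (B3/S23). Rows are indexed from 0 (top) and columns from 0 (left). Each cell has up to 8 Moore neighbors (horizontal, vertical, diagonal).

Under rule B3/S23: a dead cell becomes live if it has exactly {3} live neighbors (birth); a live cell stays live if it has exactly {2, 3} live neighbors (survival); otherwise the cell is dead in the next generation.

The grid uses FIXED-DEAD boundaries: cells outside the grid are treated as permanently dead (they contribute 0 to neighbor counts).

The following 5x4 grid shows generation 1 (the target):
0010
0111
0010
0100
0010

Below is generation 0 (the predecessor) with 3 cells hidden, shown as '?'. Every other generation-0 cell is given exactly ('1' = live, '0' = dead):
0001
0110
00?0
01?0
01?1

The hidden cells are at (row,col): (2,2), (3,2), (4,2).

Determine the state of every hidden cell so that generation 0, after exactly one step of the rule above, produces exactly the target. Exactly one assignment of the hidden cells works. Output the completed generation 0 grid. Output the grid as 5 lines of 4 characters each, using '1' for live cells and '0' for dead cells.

Hidden generation-0 cells (in order): (2,2), (3,2), (4,2).
A hidden cell only influences target cells in its own 3x3 neighborhood. Try each of the 2^3 = 8 assignments, step the completed generation 0 forward once under B3/S23, and compare with the target:
  (2,2)=0 (3,2)=0 (4,2)=0 -> step gives (1,1)='0' but target has '1' -> reject
  (2,2)=0 (3,2)=0 (4,2)=1 -> step gives (1,1)='0' but target has '1' -> reject
  (2,2)=0 (3,2)=1 (4,2)=0 -> step gives (1,1)='0' but target has '1' -> reject
  (2,2)=0 (3,2)=1 (4,2)=1 -> step gives (1,1)='0' but target has '1' -> reject
  (2,2)=1 (3,2)=0 (4,2)=0 -> step reproduces the target at every cell -> ACCEPT
  (2,2)=1 (3,2)=0 (4,2)=1 -> step gives (3,3)='1' but target has '0' -> reject
  (2,2)=1 (3,2)=1 (4,2)=0 -> step gives (2,2)='0' but target has '1' -> reject
  (2,2)=1 (3,2)=1 (4,2)=1 -> step gives (2,2)='0' but target has '1' -> reject
Unique solution: (2,2)=live, (3,2)=dead, (4,2)=dead.
Check: live-neighbor counts of every cell in the completed generation 0:
1231
1233
2432
2242
2130
Applying B3/S23 to generation 0 with these counts gives:
0010
0111
0010
0100
0010
which matches the target exactly.

Answer: 0001
0110
0010
0100
0101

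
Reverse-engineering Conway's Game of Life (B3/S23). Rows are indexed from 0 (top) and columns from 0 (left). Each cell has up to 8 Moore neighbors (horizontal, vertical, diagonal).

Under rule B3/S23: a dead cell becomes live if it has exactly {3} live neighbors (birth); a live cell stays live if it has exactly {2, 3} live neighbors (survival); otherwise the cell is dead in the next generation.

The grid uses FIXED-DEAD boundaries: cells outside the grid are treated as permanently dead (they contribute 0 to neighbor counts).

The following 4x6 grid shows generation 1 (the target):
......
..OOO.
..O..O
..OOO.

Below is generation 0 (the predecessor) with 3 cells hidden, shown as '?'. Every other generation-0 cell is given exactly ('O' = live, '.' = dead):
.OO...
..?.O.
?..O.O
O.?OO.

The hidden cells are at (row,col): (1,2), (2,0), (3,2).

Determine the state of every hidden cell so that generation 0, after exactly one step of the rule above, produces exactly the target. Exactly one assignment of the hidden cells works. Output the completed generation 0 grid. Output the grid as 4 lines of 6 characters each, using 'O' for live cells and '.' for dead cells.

Hidden generation-0 cells (in order): (1,2), (2,0), (3,2).
A hidden cell only influences target cells in its own 3x3 neighborhood. Try each of the 2^3 = 8 assignments, step the completed generation 0 forward once under B3/S23, and compare with the target:
  (1,2)=. (2,0)=. (3,2)=. -> step gives (2,2)='.' but target has 'O' -> reject
  (1,2)=. (2,0)=. (3,2)=O -> step reproduces the target at every cell -> ACCEPT
  (1,2)=. (2,0)=O (3,2)=. -> step gives (1,1)='O' but target has '.' -> reject
  (1,2)=. (2,0)=O (3,2)=O -> step gives (1,1)='O' but target has '.' -> reject
  (1,2)=O (2,0)=. (3,2)=. -> step gives (0,1)='O' but target has '.' -> reject
  (1,2)=O (2,0)=. (3,2)=O -> step gives (0,1)='O' but target has '.' -> reject
  (1,2)=O (2,0)=O (3,2)=. -> step gives (0,1)='O' but target has '.' -> reject
  (1,2)=O (2,0)=O (3,2)=O -> step gives (0,1)='O' but target has '.' -> reject
Unique solution: (1,2)=dead, (2,0)=dead, (3,2)=live.
Check: live-neighbor counts of every cell in the completed generation 0:
111211
123322
123452
022332
Applying B3/S23 to generation 0 with these counts gives:
......
..OOO.
..O..O
..OOO.
which matches the target exactly.

Answer: .OO...
....O.
...O.O
O.OOO.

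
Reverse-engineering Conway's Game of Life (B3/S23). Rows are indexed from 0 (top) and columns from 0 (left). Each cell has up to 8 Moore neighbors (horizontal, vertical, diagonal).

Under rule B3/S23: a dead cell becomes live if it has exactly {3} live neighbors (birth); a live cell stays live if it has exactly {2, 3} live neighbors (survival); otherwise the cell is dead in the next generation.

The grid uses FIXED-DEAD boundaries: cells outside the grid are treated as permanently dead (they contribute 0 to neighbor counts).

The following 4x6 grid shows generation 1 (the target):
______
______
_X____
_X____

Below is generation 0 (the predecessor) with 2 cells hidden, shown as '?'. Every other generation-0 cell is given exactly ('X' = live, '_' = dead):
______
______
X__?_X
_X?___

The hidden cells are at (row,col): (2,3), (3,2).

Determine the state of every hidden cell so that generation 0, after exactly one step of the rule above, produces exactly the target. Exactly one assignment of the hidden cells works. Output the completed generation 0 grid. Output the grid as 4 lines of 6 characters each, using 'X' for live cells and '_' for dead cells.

Hidden generation-0 cells (in order): (2,3), (3,2).
A hidden cell only influences target cells in its own 3x3 neighborhood. Try each of the 2^2 = 4 assignments, step the completed generation 0 forward once under B3/S23, and compare with the target:
  (2,3)=_ (3,2)=_ -> step gives (2,1)='_' but target has 'X' -> reject
  (2,3)=_ (3,2)=X -> step reproduces the target at every cell -> ACCEPT
  (2,3)=X (3,2)=_ -> step gives (2,1)='_' but target has 'X' -> reject
  (2,3)=X (3,2)=X -> step gives (2,2)='X' but target has '_' -> reject
Unique solution: (2,3)=dead, (3,2)=live.
Check: live-neighbor counts of every cell in the completed generation 0:
000000
110011
132110
221111
Applying B3/S23 to generation 0 with these counts gives:
______
______
_X____
_X____
which matches the target exactly.

Answer: ______
______
X____X
_XX___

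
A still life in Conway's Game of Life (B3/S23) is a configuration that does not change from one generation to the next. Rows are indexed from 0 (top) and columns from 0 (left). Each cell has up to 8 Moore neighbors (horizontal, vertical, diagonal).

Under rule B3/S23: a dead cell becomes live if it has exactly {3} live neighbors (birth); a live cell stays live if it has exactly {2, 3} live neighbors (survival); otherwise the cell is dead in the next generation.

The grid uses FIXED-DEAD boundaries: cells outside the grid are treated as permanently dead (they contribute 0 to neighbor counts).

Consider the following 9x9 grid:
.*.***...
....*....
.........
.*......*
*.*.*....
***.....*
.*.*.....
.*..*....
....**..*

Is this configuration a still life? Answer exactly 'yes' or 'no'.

Answer: no

Derivation:
Compute generation 1 and compare to generation 0 (given above):
Generation 1:
...***...
...***...
.........
.*.......
*.**.....
*........
...*.....
..****...
....**...
Cell (0,1) differs: gen0=1 vs gen1=0 -> NOT a still life.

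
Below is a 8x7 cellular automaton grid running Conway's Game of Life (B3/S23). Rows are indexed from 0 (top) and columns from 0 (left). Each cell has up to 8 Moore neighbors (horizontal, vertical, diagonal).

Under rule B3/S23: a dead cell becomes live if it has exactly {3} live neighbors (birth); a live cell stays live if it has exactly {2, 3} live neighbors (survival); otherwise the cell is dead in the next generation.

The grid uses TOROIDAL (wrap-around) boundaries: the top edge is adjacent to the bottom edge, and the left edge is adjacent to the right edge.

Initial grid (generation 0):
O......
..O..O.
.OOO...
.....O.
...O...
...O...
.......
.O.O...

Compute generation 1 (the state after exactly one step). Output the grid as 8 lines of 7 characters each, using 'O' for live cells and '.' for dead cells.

Simulating step by step:
Generation 0 (given above): 11 live cells
Generation 1: 12 live cells
(generation 1 grid is the final answer)

Answer: .OO....
..OO...
.OOOO..
...OO..
....O..
.......
..O....
.......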